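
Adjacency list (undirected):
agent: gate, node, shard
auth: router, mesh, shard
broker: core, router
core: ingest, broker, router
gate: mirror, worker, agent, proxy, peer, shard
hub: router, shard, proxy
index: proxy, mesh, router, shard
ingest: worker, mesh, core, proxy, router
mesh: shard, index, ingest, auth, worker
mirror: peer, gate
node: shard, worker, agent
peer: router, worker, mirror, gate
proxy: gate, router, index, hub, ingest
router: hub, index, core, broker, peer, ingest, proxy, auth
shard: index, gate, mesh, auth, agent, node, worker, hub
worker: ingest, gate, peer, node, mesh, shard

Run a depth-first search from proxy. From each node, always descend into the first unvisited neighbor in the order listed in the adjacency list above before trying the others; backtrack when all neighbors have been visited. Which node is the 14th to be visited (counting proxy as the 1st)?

Visit proxy
proxy → gate
gate → mirror
mirror → peer
peer → router
router → hub
hub → shard
shard → index
index → mesh
mesh → ingest
ingest → worker
worker → node
node → agent
ingest → core
core → broker
mesh → auth

Visit order: proxy, gate, mirror, peer, router, hub, shard, index, mesh, ingest, worker, node, agent, core, broker, auth

core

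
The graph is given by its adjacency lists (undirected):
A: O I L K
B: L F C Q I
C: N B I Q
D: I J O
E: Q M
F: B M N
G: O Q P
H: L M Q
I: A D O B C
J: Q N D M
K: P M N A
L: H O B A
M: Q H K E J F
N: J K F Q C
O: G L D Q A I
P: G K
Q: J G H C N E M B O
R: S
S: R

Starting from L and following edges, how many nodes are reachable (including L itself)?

BFS from L visits: L, A, B, H, O, I, K, C, F, Q, M, D, G, N, P, E, J
Reachable nodes: 17 of 19 total.

17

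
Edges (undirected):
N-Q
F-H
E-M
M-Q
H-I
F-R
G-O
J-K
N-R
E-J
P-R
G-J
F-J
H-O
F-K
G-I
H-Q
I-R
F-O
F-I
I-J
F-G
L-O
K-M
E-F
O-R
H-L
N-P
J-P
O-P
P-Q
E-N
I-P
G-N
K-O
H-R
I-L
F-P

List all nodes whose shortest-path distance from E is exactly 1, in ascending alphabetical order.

F, J, M, N

Level 0: E
Level 1: F, J, M, N
Level 2: G, H, I, K, O, P, Q, R
Level 3: L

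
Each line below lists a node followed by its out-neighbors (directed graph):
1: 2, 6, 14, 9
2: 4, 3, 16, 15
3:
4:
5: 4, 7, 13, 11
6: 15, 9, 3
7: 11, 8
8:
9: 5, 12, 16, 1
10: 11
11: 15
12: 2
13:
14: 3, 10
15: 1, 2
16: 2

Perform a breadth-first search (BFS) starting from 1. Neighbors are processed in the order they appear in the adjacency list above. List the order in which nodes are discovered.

Visit 1; enqueue 2, 6, 14, 9 → queue [2, 6, 14, 9]
Visit 2; enqueue 4, 3, 16, 15 → queue [6, 14, 9, 4, 3, 16, 15]
Visit 6 → queue [14, 9, 4, 3, 16, 15]
Visit 14; enqueue 10 → queue [9, 4, 3, 16, 15, 10]
Visit 9; enqueue 5, 12 → queue [4, 3, 16, 15, 10, 5, 12]
Visit 4 → queue [3, 16, 15, 10, 5, 12]
Visit 3 → queue [16, 15, 10, 5, 12]
Visit 16 → queue [15, 10, 5, 12]
Visit 15 → queue [10, 5, 12]
Visit 10; enqueue 11 → queue [5, 12, 11]
Visit 5; enqueue 7, 13 → queue [12, 11, 7, 13]
Visit 12 → queue [11, 7, 13]
Visit 11 → queue [7, 13]
Visit 7; enqueue 8 → queue [13, 8]
Visit 13 → queue [8]
Visit 8 → queue []

1 -> 2 -> 6 -> 14 -> 9 -> 4 -> 3 -> 16 -> 15 -> 10 -> 5 -> 12 -> 11 -> 7 -> 13 -> 8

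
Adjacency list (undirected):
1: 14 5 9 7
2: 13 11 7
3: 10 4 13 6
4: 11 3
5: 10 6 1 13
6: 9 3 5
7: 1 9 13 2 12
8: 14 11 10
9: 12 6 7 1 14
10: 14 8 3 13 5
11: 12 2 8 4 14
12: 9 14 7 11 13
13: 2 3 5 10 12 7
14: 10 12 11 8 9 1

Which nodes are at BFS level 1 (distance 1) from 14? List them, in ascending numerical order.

Level 0: 14
Level 1: 1, 8, 9, 10, 11, 12
Level 2: 2, 3, 4, 5, 6, 7, 13

1, 8, 9, 10, 11, 12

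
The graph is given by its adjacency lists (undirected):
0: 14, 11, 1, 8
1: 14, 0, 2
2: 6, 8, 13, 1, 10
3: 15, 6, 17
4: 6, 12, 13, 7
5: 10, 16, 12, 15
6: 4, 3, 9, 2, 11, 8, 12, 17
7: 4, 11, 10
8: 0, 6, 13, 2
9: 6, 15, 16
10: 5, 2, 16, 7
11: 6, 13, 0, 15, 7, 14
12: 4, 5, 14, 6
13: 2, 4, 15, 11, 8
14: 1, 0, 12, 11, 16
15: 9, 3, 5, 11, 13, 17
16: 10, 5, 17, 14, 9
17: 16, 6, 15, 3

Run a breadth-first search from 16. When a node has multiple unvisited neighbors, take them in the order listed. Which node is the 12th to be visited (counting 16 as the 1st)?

Visit 16; enqueue 10, 5, 17, 14, 9 → queue [10, 5, 17, 14, 9]
Visit 10; enqueue 2, 7 → queue [5, 17, 14, 9, 2, 7]
Visit 5; enqueue 12, 15 → queue [17, 14, 9, 2, 7, 12, 15]
Visit 17; enqueue 6, 3 → queue [14, 9, 2, 7, 12, 15, 6, 3]
Visit 14; enqueue 1, 0, 11 → queue [9, 2, 7, 12, 15, 6, 3, 1, 0, 11]
Visit 9 → queue [2, 7, 12, 15, 6, 3, 1, 0, 11]
Visit 2; enqueue 8, 13 → queue [7, 12, 15, 6, 3, 1, 0, 11, 8, 13]
Visit 7; enqueue 4 → queue [12, 15, 6, 3, 1, 0, 11, 8, 13, 4]
Visit 12 → queue [15, 6, 3, 1, 0, 11, 8, 13, 4]
Visit 15 → queue [6, 3, 1, 0, 11, 8, 13, 4]
Visit 6 → queue [3, 1, 0, 11, 8, 13, 4]
Visit 3 → queue [1, 0, 11, 8, 13, 4]
Visit 1 → queue [0, 11, 8, 13, 4]
Visit 0 → queue [11, 8, 13, 4]
Visit 11 → queue [8, 13, 4]
Visit 8 → queue [13, 4]
Visit 13 → queue [4]
Visit 4 → queue []

Visit order: 16, 10, 5, 17, 14, 9, 2, 7, 12, 15, 6, 3, 1, 0, 11, 8, 13, 4

3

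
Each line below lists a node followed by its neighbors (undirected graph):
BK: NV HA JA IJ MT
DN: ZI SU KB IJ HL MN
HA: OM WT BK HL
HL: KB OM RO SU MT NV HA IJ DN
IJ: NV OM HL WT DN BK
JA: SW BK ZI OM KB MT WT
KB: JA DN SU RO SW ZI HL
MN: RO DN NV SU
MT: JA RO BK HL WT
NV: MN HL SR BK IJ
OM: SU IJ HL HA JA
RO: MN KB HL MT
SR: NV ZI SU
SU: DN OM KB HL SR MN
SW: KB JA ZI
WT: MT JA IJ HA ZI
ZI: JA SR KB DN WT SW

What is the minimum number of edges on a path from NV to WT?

2

Level 0: NV
Level 1: BK, HL, IJ, MN, SR
Level 2: DN, HA, JA, KB, MT, OM, RO, SU, WT, ZI
Level 3: SW
WT first appears at level 2.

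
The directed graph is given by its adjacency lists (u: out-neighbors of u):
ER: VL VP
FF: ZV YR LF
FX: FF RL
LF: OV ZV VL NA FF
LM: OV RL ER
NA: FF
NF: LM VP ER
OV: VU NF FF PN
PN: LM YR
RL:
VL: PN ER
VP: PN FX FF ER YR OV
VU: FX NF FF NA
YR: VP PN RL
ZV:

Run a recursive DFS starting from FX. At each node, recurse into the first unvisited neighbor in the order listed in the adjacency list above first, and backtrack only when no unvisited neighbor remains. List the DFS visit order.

Visit FX
FX → FF
FF → ZV
FF → YR
YR → VP
VP → PN
PN → LM
LM → OV
OV → VU
VU → NF
NF → ER
ER → VL
VU → NA
LM → RL
FF → LF

FX, FF, ZV, YR, VP, PN, LM, OV, VU, NF, ER, VL, NA, RL, LF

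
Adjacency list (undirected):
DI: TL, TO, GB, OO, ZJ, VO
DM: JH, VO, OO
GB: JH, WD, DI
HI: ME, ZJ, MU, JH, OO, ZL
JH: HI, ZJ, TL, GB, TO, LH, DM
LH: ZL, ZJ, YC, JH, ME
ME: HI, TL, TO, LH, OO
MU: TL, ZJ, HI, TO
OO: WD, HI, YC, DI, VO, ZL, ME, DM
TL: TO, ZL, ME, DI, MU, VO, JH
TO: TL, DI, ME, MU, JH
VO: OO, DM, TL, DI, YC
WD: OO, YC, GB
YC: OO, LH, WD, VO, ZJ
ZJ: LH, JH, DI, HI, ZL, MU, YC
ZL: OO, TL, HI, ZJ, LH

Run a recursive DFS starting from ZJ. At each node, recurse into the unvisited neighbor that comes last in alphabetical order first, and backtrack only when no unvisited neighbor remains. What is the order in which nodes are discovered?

Visit ZJ
ZJ → ZL
ZL → TL
TL → VO
VO → YC
YC → WD
WD → OO
OO → ME
ME → TO
TO → MU
MU → HI
HI → JH
JH → LH
JH → GB
GB → DI
JH → DM

ZJ, ZL, TL, VO, YC, WD, OO, ME, TO, MU, HI, JH, LH, GB, DI, DM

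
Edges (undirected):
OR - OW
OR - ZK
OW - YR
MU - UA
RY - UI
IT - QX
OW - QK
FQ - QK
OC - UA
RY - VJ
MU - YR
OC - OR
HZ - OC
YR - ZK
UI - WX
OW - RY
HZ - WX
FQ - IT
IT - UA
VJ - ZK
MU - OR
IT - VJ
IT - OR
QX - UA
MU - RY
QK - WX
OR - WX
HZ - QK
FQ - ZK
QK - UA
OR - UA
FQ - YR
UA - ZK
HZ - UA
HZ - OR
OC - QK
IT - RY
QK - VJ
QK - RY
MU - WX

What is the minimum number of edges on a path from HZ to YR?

3

Level 0: HZ
Level 1: OC, OR, QK, UA, WX
Level 2: FQ, IT, MU, OW, QX, RY, UI, VJ, ZK
Level 3: YR
YR first appears at level 3.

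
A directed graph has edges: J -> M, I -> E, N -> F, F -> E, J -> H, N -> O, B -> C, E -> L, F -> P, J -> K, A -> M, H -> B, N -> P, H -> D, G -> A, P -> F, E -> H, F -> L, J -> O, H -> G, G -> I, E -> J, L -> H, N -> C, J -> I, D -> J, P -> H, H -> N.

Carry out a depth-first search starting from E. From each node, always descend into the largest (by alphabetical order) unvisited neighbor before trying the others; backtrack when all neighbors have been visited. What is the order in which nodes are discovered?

E -> L -> H -> N -> P -> F -> O -> C -> G -> I -> A -> M -> D -> J -> K -> B

Visit E
E → L
L → H
H → N
N → P
P → F
N → O
N → C
H → G
G → I
G → A
A → M
H → D
D → J
J → K
H → B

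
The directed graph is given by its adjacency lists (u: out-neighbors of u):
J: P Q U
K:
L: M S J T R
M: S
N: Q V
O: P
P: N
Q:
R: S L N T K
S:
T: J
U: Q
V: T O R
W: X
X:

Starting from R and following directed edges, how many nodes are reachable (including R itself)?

BFS from R visits: R, S, L, N, T, K, M, J, Q, V, P, U, O
Reachable nodes: 13 of 15 total.

13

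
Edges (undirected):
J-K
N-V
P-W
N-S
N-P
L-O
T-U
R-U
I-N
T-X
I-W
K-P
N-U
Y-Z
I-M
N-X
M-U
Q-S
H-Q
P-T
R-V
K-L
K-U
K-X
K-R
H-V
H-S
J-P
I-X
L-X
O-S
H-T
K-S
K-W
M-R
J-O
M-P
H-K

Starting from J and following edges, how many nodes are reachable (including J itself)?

BFS from J visits: J, K, O, P, H, L, R, S, U, W, X, M, N, T, Q, V, I
Reachable nodes: 17 of 19 total.

17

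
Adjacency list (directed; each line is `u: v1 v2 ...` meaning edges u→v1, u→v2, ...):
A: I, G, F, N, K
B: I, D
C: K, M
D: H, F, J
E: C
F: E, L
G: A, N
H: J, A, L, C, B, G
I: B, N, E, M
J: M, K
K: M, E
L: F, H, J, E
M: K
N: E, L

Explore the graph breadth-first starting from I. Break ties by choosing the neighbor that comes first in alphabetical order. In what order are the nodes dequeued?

I, B, E, M, N, D, C, K, L, F, H, J, A, G

Visit I; enqueue B, E, M, N → queue [B, E, M, N]
Visit B; enqueue D → queue [E, M, N, D]
Visit E; enqueue C → queue [M, N, D, C]
Visit M; enqueue K → queue [N, D, C, K]
Visit N; enqueue L → queue [D, C, K, L]
Visit D; enqueue F, H, J → queue [C, K, L, F, H, J]
Visit C → queue [K, L, F, H, J]
Visit K → queue [L, F, H, J]
Visit L → queue [F, H, J]
Visit F → queue [H, J]
Visit H; enqueue A, G → queue [J, A, G]
Visit J → queue [A, G]
Visit A → queue [G]
Visit G → queue []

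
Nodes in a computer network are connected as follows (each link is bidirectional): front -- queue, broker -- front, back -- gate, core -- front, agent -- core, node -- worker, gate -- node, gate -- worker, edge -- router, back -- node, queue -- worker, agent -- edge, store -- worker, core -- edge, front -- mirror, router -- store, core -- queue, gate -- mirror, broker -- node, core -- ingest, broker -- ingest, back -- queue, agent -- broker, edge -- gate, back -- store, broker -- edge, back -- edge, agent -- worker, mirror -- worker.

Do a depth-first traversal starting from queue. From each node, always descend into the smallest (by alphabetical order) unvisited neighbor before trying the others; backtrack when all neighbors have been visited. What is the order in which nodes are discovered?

queue -> back -> edge -> agent -> broker -> front -> core -> ingest -> mirror -> gate -> node -> worker -> store -> router

Visit queue
queue → back
back → edge
edge → agent
agent → broker
broker → front
front → core
core → ingest
front → mirror
mirror → gate
gate → node
node → worker
worker → store
store → router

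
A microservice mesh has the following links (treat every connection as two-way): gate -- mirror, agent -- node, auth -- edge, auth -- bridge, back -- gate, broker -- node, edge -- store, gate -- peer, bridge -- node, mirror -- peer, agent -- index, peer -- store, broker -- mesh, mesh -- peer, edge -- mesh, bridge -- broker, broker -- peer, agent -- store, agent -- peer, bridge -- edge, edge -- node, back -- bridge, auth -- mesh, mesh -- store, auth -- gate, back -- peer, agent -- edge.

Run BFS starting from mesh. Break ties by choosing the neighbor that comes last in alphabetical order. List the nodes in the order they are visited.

Visit mesh; enqueue store, peer, edge, broker, auth → queue [store, peer, edge, broker, auth]
Visit store; enqueue agent → queue [peer, edge, broker, auth, agent]
Visit peer; enqueue mirror, gate, back → queue [edge, broker, auth, agent, mirror, gate, back]
Visit edge; enqueue node, bridge → queue [broker, auth, agent, mirror, gate, back, node, bridge]
Visit broker → queue [auth, agent, mirror, gate, back, node, bridge]
Visit auth → queue [agent, mirror, gate, back, node, bridge]
Visit agent; enqueue index → queue [mirror, gate, back, node, bridge, index]
Visit mirror → queue [gate, back, node, bridge, index]
Visit gate → queue [back, node, bridge, index]
Visit back → queue [node, bridge, index]
Visit node → queue [bridge, index]
Visit bridge → queue [index]
Visit index → queue []

mesh store peer edge broker auth agent mirror gate back node bridge index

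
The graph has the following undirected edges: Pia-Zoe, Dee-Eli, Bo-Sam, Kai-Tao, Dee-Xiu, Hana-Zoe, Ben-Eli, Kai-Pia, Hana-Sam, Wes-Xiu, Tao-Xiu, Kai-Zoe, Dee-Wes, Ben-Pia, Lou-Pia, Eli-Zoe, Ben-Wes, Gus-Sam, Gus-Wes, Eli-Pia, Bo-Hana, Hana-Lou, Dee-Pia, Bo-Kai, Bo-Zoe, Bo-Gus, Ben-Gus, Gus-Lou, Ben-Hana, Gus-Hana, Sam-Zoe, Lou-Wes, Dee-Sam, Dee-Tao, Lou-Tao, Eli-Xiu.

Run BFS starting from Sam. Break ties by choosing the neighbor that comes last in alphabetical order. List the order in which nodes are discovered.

Visit Sam; enqueue Zoe, Hana, Gus, Dee, Bo → queue [Zoe, Hana, Gus, Dee, Bo]
Visit Zoe; enqueue Pia, Kai, Eli → queue [Hana, Gus, Dee, Bo, Pia, Kai, Eli]
Visit Hana; enqueue Lou, Ben → queue [Gus, Dee, Bo, Pia, Kai, Eli, Lou, Ben]
Visit Gus; enqueue Wes → queue [Dee, Bo, Pia, Kai, Eli, Lou, Ben, Wes]
Visit Dee; enqueue Xiu, Tao → queue [Bo, Pia, Kai, Eli, Lou, Ben, Wes, Xiu, Tao]
Visit Bo → queue [Pia, Kai, Eli, Lou, Ben, Wes, Xiu, Tao]
Visit Pia → queue [Kai, Eli, Lou, Ben, Wes, Xiu, Tao]
Visit Kai → queue [Eli, Lou, Ben, Wes, Xiu, Tao]
Visit Eli → queue [Lou, Ben, Wes, Xiu, Tao]
Visit Lou → queue [Ben, Wes, Xiu, Tao]
Visit Ben → queue [Wes, Xiu, Tao]
Visit Wes → queue [Xiu, Tao]
Visit Xiu → queue [Tao]
Visit Tao → queue []

Sam, Zoe, Hana, Gus, Dee, Bo, Pia, Kai, Eli, Lou, Ben, Wes, Xiu, Tao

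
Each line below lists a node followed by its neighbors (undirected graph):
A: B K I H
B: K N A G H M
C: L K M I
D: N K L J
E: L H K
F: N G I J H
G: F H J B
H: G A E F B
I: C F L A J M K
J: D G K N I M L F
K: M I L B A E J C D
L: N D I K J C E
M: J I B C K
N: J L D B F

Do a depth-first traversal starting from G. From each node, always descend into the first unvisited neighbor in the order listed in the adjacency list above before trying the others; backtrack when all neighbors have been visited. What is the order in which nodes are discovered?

Visit G
G → F
F → N
N → J
J → D
D → K
K → M
M → I
I → C
C → L
L → E
E → H
H → A
A → B

G → F → N → J → D → K → M → I → C → L → E → H → A → B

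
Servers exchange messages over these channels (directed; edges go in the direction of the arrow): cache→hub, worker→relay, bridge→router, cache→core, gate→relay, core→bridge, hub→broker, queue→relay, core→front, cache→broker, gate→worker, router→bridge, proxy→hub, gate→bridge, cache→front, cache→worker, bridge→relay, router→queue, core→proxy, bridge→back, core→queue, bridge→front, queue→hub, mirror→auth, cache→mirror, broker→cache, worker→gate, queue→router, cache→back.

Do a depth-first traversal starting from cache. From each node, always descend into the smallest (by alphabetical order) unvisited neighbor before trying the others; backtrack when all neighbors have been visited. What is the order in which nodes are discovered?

cache back broker core bridge front relay router queue hub proxy mirror auth worker gate

Visit cache
cache → back
cache → broker
cache → core
core → bridge
bridge → front
bridge → relay
bridge → router
router → queue
queue → hub
core → proxy
cache → mirror
mirror → auth
cache → worker
worker → gate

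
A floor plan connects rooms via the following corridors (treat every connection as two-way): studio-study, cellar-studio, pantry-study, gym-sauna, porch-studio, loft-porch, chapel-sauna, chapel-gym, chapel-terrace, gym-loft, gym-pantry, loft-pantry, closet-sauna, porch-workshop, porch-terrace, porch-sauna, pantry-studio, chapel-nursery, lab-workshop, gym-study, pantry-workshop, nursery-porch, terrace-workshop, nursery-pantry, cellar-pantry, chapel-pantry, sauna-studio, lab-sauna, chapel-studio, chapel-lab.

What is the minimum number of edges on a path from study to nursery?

Level 0: study
Level 1: gym, pantry, studio
Level 2: cellar, chapel, loft, nursery, porch, sauna, workshop
Level 3: closet, lab, terrace
nursery first appears at level 2.

2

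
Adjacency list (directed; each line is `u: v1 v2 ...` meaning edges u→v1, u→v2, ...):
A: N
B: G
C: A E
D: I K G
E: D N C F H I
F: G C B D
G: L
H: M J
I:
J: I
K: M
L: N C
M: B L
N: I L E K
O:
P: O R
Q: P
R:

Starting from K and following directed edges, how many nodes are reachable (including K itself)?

BFS from K visits: K, M, B, L, G, C, N, A, E, I, D, F, H, J
Reachable nodes: 14 of 18 total.

14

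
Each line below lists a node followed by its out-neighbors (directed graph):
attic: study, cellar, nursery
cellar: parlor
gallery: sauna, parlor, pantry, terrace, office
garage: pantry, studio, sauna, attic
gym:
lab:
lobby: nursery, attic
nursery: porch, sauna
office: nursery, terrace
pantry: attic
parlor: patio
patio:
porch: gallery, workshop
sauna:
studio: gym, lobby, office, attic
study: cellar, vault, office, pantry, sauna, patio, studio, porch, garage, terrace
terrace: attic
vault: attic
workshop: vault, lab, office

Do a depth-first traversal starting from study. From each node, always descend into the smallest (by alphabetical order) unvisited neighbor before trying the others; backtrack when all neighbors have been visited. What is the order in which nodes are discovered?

Visit study
study → cellar
cellar → parlor
parlor → patio
study → garage
garage → attic
attic → nursery
nursery → porch
porch → gallery
gallery → office
office → terrace
gallery → pantry
gallery → sauna
porch → workshop
workshop → lab
workshop → vault
garage → studio
studio → gym
studio → lobby

study → cellar → parlor → patio → garage → attic → nursery → porch → gallery → office → terrace → pantry → sauna → workshop → lab → vault → studio → gym → lobby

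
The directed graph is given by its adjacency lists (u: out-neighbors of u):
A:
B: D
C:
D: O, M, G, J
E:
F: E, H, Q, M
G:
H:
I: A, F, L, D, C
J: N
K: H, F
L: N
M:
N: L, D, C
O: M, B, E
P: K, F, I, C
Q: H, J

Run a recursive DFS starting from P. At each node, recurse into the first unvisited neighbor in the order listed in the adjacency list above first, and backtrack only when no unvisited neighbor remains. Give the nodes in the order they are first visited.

Visit P
P → K
K → H
K → F
F → E
F → Q
Q → J
J → N
N → L
N → D
D → O
O → M
O → B
D → G
N → C
P → I
I → A

P K H F E Q J N L D O M B G C I A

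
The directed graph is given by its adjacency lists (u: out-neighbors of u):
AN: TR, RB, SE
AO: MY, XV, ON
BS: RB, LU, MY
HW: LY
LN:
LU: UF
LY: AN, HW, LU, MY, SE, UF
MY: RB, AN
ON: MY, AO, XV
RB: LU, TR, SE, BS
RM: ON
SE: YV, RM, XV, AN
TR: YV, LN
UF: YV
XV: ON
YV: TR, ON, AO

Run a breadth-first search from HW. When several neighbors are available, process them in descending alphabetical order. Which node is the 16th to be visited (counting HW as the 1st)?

Visit HW; enqueue LY → queue [LY]
Visit LY; enqueue UF, SE, MY, LU, AN → queue [UF, SE, MY, LU, AN]
Visit UF; enqueue YV → queue [SE, MY, LU, AN, YV]
Visit SE; enqueue XV, RM → queue [MY, LU, AN, YV, XV, RM]
Visit MY; enqueue RB → queue [LU, AN, YV, XV, RM, RB]
Visit LU → queue [AN, YV, XV, RM, RB]
Visit AN; enqueue TR → queue [YV, XV, RM, RB, TR]
Visit YV; enqueue ON, AO → queue [XV, RM, RB, TR, ON, AO]
Visit XV → queue [RM, RB, TR, ON, AO]
Visit RM → queue [RB, TR, ON, AO]
Visit RB; enqueue BS → queue [TR, ON, AO, BS]
Visit TR; enqueue LN → queue [ON, AO, BS, LN]
Visit ON → queue [AO, BS, LN]
Visit AO → queue [BS, LN]
Visit BS → queue [LN]
Visit LN → queue []

Visit order: HW, LY, UF, SE, MY, LU, AN, YV, XV, RM, RB, TR, ON, AO, BS, LN

LN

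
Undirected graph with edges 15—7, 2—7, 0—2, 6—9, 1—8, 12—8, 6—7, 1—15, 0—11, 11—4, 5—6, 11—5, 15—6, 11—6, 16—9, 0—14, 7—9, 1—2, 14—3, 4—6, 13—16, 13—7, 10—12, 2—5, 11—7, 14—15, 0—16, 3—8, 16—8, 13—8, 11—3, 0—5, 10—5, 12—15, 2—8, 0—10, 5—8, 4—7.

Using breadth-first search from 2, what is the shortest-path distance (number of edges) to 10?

Level 0: 2
Level 1: 0, 1, 5, 7, 8
Level 2: 3, 4, 6, 9, 10, 11, 12, 13, 14, 15, 16
10 first appears at level 2.

2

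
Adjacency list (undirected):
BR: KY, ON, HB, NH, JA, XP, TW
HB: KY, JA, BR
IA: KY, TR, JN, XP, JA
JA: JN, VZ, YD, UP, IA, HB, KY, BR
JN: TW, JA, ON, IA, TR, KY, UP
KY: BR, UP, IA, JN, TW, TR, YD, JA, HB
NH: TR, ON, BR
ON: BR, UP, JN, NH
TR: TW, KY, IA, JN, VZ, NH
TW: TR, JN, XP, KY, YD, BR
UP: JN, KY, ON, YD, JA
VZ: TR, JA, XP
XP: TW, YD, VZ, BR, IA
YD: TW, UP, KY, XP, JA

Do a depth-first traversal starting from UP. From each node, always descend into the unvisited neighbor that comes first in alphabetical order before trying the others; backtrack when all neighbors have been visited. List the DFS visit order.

Visit UP
UP → JA
JA → BR
BR → HB
HB → KY
KY → IA
IA → JN
JN → ON
ON → NH
NH → TR
TR → TW
TW → XP
XP → VZ
XP → YD

UP, JA, BR, HB, KY, IA, JN, ON, NH, TR, TW, XP, VZ, YD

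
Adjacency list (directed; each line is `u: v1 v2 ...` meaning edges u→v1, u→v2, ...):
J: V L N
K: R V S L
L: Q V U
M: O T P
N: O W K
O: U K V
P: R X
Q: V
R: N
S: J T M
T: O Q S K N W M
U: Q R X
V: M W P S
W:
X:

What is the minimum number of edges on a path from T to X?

3

Level 0: T
Level 1: K, M, N, O, Q, S, W
Level 2: J, L, P, R, U, V
Level 3: X
X first appears at level 3.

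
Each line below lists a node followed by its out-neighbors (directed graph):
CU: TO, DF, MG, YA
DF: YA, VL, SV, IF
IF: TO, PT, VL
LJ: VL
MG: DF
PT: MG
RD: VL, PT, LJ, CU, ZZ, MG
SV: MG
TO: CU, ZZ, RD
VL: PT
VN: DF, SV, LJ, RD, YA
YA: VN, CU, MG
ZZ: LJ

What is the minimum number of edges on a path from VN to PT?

Level 0: VN
Level 1: DF, LJ, RD, SV, YA
Level 2: CU, IF, MG, PT, VL, ZZ
Level 3: TO
PT first appears at level 2.

2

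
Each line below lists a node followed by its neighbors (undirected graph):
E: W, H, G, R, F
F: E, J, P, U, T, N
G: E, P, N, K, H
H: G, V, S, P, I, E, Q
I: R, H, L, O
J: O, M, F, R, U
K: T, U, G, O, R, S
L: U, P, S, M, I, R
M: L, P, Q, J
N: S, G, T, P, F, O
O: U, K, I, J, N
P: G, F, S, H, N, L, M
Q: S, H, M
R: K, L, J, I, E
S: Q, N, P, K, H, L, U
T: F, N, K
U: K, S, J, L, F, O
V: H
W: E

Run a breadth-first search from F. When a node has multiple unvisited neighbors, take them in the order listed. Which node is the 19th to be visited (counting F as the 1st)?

Q

Visit F; enqueue E, J, P, U, T, N → queue [E, J, P, U, T, N]
Visit E; enqueue W, H, G, R → queue [J, P, U, T, N, W, H, G, R]
Visit J; enqueue O, M → queue [P, U, T, N, W, H, G, R, O, M]
Visit P; enqueue S, L → queue [U, T, N, W, H, G, R, O, M, S, L]
Visit U; enqueue K → queue [T, N, W, H, G, R, O, M, S, L, K]
Visit T → queue [N, W, H, G, R, O, M, S, L, K]
Visit N → queue [W, H, G, R, O, M, S, L, K]
Visit W → queue [H, G, R, O, M, S, L, K]
Visit H; enqueue V, I, Q → queue [G, R, O, M, S, L, K, V, I, Q]
Visit G → queue [R, O, M, S, L, K, V, I, Q]
Visit R → queue [O, M, S, L, K, V, I, Q]
Visit O → queue [M, S, L, K, V, I, Q]
Visit M → queue [S, L, K, V, I, Q]
Visit S → queue [L, K, V, I, Q]
Visit L → queue [K, V, I, Q]
Visit K → queue [V, I, Q]
Visit V → queue [I, Q]
Visit I → queue [Q]
Visit Q → queue []

Visit order: F, E, J, P, U, T, N, W, H, G, R, O, M, S, L, K, V, I, Q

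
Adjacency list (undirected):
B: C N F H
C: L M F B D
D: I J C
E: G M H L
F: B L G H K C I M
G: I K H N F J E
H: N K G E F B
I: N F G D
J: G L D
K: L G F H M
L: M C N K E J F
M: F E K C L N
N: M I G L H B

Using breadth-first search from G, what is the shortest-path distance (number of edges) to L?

2

Level 0: G
Level 1: E, F, H, I, J, K, N
Level 2: B, C, D, L, M
L first appears at level 2.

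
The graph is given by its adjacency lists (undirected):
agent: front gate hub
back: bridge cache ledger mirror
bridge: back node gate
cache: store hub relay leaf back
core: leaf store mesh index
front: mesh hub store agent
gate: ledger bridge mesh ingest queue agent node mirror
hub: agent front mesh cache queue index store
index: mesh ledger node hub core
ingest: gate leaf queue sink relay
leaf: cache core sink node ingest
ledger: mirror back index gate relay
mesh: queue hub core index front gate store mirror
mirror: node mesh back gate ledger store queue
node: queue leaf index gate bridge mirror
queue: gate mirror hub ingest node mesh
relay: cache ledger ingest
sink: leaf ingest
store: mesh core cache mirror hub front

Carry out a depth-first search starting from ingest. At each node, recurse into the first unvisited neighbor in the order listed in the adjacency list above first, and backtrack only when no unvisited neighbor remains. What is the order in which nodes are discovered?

Visit ingest
ingest → gate
gate → ledger
ledger → mirror
mirror → node
node → queue
queue → hub
hub → agent
agent → front
front → mesh
mesh → core
core → leaf
leaf → cache
cache → store
cache → relay
cache → back
back → bridge
leaf → sink
core → index

ingest, gate, ledger, mirror, node, queue, hub, agent, front, mesh, core, leaf, cache, store, relay, back, bridge, sink, index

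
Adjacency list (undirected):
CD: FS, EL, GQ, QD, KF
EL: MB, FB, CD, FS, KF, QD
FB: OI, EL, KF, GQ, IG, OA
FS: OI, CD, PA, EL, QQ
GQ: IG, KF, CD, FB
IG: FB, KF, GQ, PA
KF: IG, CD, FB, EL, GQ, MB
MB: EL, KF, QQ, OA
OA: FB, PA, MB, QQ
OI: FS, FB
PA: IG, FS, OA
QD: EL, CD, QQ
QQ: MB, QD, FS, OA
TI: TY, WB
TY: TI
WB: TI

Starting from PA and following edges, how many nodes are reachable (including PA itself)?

13

BFS from PA visits: PA, FS, IG, OA, CD, EL, OI, QQ, FB, GQ, KF, MB, QD
Reachable nodes: 13 of 16 total.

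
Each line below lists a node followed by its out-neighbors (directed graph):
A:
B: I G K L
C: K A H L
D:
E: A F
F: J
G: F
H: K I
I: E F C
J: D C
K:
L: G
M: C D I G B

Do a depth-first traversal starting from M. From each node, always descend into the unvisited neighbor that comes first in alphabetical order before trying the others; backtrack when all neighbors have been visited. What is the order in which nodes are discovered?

M → B → G → F → J → C → A → H → I → E → K → L → D

Visit M
M → B
B → G
G → F
F → J
J → C
C → A
C → H
H → I
I → E
H → K
C → L
J → D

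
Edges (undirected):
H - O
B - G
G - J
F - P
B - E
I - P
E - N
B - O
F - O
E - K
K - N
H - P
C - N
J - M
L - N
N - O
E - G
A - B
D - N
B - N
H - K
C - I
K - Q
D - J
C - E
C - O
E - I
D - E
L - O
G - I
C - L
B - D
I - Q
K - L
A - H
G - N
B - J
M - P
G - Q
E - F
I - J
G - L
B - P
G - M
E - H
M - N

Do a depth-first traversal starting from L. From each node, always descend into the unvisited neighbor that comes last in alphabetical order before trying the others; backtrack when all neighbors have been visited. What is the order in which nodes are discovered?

Visit L
L → O
O → N
N → M
M → P
P → I
I → Q
Q → K
K → H
H → E
E → G
G → J
J → D
D → B
B → A
E → F
E → C

L O N M P I Q K H E G J D B A F C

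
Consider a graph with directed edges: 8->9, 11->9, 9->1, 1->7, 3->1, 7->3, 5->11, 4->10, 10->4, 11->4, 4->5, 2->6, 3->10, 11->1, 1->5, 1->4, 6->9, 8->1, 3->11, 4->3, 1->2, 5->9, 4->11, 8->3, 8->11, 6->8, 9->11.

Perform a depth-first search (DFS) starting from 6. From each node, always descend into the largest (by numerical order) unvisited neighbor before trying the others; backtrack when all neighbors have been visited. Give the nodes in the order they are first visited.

Visit 6
6 → 9
9 → 11
11 → 4
4 → 10
4 → 5
4 → 3
3 → 1
1 → 7
1 → 2
6 → 8

6, 9, 11, 4, 10, 5, 3, 1, 7, 2, 8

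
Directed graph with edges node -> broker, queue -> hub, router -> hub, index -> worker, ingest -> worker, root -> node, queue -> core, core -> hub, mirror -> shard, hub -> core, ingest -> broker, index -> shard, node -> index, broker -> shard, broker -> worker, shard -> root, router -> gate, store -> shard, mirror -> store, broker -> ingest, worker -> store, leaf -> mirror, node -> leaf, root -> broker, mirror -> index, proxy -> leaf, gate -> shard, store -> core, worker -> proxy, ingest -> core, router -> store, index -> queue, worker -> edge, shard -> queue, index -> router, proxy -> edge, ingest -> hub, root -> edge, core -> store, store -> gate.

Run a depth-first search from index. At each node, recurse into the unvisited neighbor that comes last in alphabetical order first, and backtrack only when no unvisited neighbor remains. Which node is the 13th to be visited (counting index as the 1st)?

edge

Visit index
index → worker
worker → store
store → shard
shard → root
root → node
node → leaf
leaf → mirror
node → broker
broker → ingest
ingest → hub
hub → core
root → edge
shard → queue
store → gate
worker → proxy
index → router

Visit order: index, worker, store, shard, root, node, leaf, mirror, broker, ingest, hub, core, edge, queue, gate, proxy, router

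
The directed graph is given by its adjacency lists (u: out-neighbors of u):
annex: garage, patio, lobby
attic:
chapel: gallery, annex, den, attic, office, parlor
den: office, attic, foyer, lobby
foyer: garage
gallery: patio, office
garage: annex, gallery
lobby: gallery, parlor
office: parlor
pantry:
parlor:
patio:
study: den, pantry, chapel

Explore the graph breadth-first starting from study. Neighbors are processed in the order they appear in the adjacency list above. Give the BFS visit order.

study, den, pantry, chapel, office, attic, foyer, lobby, gallery, annex, parlor, garage, patio

Visit study; enqueue den, pantry, chapel → queue [den, pantry, chapel]
Visit den; enqueue office, attic, foyer, lobby → queue [pantry, chapel, office, attic, foyer, lobby]
Visit pantry → queue [chapel, office, attic, foyer, lobby]
Visit chapel; enqueue gallery, annex, parlor → queue [office, attic, foyer, lobby, gallery, annex, parlor]
Visit office → queue [attic, foyer, lobby, gallery, annex, parlor]
Visit attic → queue [foyer, lobby, gallery, annex, parlor]
Visit foyer; enqueue garage → queue [lobby, gallery, annex, parlor, garage]
Visit lobby → queue [gallery, annex, parlor, garage]
Visit gallery; enqueue patio → queue [annex, parlor, garage, patio]
Visit annex → queue [parlor, garage, patio]
Visit parlor → queue [garage, patio]
Visit garage → queue [patio]
Visit patio → queue []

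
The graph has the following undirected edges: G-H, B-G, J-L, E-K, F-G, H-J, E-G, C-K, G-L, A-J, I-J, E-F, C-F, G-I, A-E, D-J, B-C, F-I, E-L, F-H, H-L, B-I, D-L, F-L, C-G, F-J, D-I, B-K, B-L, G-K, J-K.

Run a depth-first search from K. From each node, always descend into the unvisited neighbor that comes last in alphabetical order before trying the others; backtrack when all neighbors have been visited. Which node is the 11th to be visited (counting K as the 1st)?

B

Visit K
K → J
J → L
L → H
H → G
G → I
I → F
F → E
E → A
F → C
C → B
I → D

Visit order: K, J, L, H, G, I, F, E, A, C, B, D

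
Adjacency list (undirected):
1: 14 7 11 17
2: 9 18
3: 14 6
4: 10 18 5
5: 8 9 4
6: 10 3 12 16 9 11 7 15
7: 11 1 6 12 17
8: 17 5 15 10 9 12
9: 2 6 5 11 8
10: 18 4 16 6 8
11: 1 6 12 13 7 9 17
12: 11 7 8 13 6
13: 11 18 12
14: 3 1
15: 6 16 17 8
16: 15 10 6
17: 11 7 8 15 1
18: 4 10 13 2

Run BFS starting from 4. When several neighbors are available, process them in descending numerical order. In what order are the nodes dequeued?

Visit 4; enqueue 18, 10, 5 → queue [18, 10, 5]
Visit 18; enqueue 13, 2 → queue [10, 5, 13, 2]
Visit 10; enqueue 16, 8, 6 → queue [5, 13, 2, 16, 8, 6]
Visit 5; enqueue 9 → queue [13, 2, 16, 8, 6, 9]
Visit 13; enqueue 12, 11 → queue [2, 16, 8, 6, 9, 12, 11]
Visit 2 → queue [16, 8, 6, 9, 12, 11]
Visit 16; enqueue 15 → queue [8, 6, 9, 12, 11, 15]
Visit 8; enqueue 17 → queue [6, 9, 12, 11, 15, 17]
Visit 6; enqueue 7, 3 → queue [9, 12, 11, 15, 17, 7, 3]
Visit 9 → queue [12, 11, 15, 17, 7, 3]
Visit 12 → queue [11, 15, 17, 7, 3]
Visit 11; enqueue 1 → queue [15, 17, 7, 3, 1]
Visit 15 → queue [17, 7, 3, 1]
Visit 17 → queue [7, 3, 1]
Visit 7 → queue [3, 1]
Visit 3; enqueue 14 → queue [1, 14]
Visit 1 → queue [14]
Visit 14 → queue []

4 -> 18 -> 10 -> 5 -> 13 -> 2 -> 16 -> 8 -> 6 -> 9 -> 12 -> 11 -> 15 -> 17 -> 7 -> 3 -> 1 -> 14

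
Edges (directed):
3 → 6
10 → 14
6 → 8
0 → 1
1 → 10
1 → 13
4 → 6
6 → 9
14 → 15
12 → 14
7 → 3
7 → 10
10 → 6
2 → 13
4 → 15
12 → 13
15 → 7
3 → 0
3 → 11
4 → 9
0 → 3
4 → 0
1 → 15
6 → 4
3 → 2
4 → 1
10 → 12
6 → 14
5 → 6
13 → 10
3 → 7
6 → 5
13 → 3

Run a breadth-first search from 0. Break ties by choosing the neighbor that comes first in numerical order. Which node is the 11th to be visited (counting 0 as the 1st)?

12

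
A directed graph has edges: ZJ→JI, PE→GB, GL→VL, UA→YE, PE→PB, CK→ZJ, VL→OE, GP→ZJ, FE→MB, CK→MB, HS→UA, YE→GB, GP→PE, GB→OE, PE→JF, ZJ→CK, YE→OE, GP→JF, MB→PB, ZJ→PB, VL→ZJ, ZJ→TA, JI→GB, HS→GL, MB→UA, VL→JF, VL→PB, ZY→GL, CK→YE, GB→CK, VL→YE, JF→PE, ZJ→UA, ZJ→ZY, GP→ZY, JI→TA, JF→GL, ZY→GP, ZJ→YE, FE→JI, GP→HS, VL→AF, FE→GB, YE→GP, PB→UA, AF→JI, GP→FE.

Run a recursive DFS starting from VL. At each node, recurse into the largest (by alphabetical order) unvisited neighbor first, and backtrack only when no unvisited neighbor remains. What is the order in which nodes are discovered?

VL → ZJ → ZY → GP → PE → PB → UA → YE → OE → GB → CK → MB → JF → GL → HS → FE → JI → TA → AF

Visit VL
VL → ZJ
ZJ → ZY
ZY → GP
GP → PE
PE → PB
PB → UA
UA → YE
YE → OE
YE → GB
GB → CK
CK → MB
PE → JF
JF → GL
GP → HS
GP → FE
FE → JI
JI → TA
VL → AF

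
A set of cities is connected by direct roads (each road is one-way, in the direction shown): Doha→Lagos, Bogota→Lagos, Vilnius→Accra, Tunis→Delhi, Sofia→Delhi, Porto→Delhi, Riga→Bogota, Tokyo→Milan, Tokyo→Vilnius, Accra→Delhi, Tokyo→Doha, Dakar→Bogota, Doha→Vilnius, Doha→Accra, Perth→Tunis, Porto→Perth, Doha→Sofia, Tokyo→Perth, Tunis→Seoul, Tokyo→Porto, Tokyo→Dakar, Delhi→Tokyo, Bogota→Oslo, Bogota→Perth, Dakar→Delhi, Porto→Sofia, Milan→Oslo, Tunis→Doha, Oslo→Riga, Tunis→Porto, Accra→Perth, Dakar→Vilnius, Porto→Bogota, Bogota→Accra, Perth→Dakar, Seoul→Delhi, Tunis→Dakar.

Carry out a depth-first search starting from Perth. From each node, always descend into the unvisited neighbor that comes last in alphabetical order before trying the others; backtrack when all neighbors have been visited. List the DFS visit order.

Perth → Tunis → Seoul → Delhi → Tokyo → Vilnius → Accra → Porto → Sofia → Bogota → Oslo → Riga → Lagos → Milan → Doha → Dakar

Visit Perth
Perth → Tunis
Tunis → Seoul
Seoul → Delhi
Delhi → Tokyo
Tokyo → Vilnius
Vilnius → Accra
Tokyo → Porto
Porto → Sofia
Porto → Bogota
Bogota → Oslo
Oslo → Riga
Bogota → Lagos
Tokyo → Milan
Tokyo → Doha
Tokyo → Dakar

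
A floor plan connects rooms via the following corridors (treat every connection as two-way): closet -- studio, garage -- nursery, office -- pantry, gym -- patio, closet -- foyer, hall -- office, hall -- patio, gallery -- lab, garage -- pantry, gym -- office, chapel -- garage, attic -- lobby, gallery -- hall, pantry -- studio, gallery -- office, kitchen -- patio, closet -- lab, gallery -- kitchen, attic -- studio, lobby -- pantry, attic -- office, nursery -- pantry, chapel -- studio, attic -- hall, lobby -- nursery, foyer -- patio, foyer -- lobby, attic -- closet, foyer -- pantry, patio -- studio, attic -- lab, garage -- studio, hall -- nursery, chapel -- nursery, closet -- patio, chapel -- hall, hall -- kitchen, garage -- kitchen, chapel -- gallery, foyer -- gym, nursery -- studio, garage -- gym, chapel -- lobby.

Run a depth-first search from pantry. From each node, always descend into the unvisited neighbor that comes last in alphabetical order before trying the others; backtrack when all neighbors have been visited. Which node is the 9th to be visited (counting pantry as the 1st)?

nursery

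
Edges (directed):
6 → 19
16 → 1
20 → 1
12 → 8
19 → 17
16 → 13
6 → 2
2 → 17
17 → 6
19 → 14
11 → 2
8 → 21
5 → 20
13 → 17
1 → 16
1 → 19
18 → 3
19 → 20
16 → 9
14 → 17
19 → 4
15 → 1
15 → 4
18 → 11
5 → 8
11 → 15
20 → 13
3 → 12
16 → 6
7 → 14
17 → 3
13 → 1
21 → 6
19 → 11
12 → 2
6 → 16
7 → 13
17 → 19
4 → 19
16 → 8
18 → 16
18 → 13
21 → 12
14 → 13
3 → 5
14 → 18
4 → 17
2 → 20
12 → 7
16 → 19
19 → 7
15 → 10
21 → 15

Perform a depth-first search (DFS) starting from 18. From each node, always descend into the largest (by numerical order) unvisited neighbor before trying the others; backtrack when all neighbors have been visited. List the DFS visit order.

Visit 18
18 → 16
16 → 19
19 → 20
20 → 13
13 → 17
17 → 6
6 → 2
17 → 3
3 → 12
12 → 8
8 → 21
21 → 15
15 → 10
15 → 4
15 → 1
12 → 7
7 → 14
3 → 5
19 → 11
16 → 9

18 -> 16 -> 19 -> 20 -> 13 -> 17 -> 6 -> 2 -> 3 -> 12 -> 8 -> 21 -> 15 -> 10 -> 4 -> 1 -> 7 -> 14 -> 5 -> 11 -> 9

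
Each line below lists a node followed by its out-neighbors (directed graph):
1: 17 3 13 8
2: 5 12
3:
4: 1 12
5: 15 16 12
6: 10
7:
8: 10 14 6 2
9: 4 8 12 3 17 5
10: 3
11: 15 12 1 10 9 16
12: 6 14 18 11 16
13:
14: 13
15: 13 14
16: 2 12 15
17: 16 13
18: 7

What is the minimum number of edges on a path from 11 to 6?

Level 0: 11
Level 1: 1, 9, 10, 12, 15, 16
Level 2: 2, 3, 4, 5, 6, 8, 13, 14, 17, 18
Level 3: 7
6 first appears at level 2.

2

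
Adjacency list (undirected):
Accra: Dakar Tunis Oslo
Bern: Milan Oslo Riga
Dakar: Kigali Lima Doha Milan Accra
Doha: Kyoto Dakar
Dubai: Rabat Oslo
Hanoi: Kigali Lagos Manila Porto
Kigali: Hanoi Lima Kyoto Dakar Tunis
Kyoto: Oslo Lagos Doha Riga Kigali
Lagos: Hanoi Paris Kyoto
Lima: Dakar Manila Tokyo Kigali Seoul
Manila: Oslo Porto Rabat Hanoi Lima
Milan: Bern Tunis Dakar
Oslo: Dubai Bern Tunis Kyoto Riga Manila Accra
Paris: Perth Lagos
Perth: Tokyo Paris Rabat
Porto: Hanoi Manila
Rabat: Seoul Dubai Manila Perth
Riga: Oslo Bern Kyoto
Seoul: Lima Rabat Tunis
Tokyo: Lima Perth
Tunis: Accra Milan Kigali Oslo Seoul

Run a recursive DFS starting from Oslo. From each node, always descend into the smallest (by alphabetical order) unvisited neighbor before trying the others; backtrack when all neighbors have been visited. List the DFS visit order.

Visit Oslo
Oslo → Accra
Accra → Dakar
Dakar → Doha
Doha → Kyoto
Kyoto → Kigali
Kigali → Hanoi
Hanoi → Lagos
Lagos → Paris
Paris → Perth
Perth → Rabat
Rabat → Dubai
Rabat → Manila
Manila → Lima
Lima → Seoul
Seoul → Tunis
Tunis → Milan
Milan → Bern
Bern → Riga
Lima → Tokyo
Manila → Porto

Oslo Accra Dakar Doha Kyoto Kigali Hanoi Lagos Paris Perth Rabat Dubai Manila Lima Seoul Tunis Milan Bern Riga Tokyo Porto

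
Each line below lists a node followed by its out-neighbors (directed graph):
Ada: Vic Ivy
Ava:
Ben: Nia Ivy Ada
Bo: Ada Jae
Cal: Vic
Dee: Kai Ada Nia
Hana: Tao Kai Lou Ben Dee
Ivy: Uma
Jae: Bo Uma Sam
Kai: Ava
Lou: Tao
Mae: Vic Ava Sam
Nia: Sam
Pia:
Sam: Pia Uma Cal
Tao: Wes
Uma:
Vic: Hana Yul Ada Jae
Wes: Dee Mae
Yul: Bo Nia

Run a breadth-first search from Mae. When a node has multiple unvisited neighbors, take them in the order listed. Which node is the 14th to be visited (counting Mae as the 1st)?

Lou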